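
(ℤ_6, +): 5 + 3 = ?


Operation: addition mod 6
5 + 3 = (a + b) mod 6 with a = 5, b = 3

5 + 3 = 2


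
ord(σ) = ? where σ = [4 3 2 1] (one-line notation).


Cycle decomposition: (1 4) (2 3)
Cycle lengths: 2, 2
Order = lcm(2, 2) = 2

ord(σ) = 2


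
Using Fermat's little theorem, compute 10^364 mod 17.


Fermat's little theorem: if p is prime and gcd(a,p)=1, then a^(p-1) ≡ 1 (mod p)
p = 17 is prime, gcd(10,17) = 1
Reduce exponent: 364 mod 16 = 12
So 10^364 ≡ 10^12 (mod 17)
10^12 mod 17 = 13

10^364 ≡ 13 (mod 17)


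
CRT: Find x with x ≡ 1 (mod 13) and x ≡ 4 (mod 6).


m₁ = 13, m₂ = 6, gcd = 1, so CRT applies. M = m₁·m₂ = 78
Let M₁ = M/m₁ = 6, M₂ = M/m₂ = 13
Find y₁ ≡ M₁⁻¹ (mod m₁): 6⁻¹ ≡ 11 (mod 13)
Find y₂ ≡ M₂⁻¹ (mod m₂): 13⁻¹ ≡ 1 (mod 6)
x = a₁·M₁·y₁ + a₂·M₂·y₂ = 1·6·11 + 4·13·1 = 118
Reduce mod 78: x ≡ 40
Check: 40 mod 13 = 1 ✓, 40 mod 6 = 4 ✓

x ≡ 40 (mod 78)


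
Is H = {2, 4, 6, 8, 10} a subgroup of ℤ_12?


Subgroup test for H = {2, 4, 6, 8, 10} in (ℤ_12, +):
(1) 0 ∈ H? No
(2) Closure: for all a,b ∈ H, (a+b) mod 12 ∈ H? No  [counterexample: 2 + 10 = 0 ∉ H]
(3) Inverses: for all a ∈ H, -a mod 12 ∈ H? Yes

No, H is not a subgroup of ℤ_12


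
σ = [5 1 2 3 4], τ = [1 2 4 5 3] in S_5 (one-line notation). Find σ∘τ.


σ∘τ: apply τ first, then σ
1 →τ 1 →σ 5
2 →τ 2 →σ 1
3 →τ 4 →σ 3
4 →τ 5 →σ 4
5 →τ 3 →σ 2

σ∘τ = [5 1 3 4 2]


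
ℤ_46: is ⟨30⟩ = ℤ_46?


g generates ℤ_n iff gcd(g, n) = 1
gcd(30, 46) = 2
Since gcd = 2 ≠ 1, ⟨30⟩ has order 23 < 46, so 30 is not a generator.

No, 30 does not generate ℤ_46


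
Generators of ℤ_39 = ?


g generates ℤ_n iff gcd(g,n) = 1
Prime factors of 39: 3, 13
Generators are g ∈ {1,...,38} not divisible by any of these primes.
Generators: {1, 2, 4, 5, 7, 8, 10, 11, 14, 16, 17, 19, 20, 22, 23, 25, 28, 29, 31, 32, 34, 35, 37, 38}
Number of generators = φ(39) = 24

Generators of ℤ_39 = {1, 2, 4, 5, 7, 8, 10, 11, 14, 16, 17, 19, 20, 22, 23, 25, 28, 29, 31, 32, 34, 35, 37, 38}


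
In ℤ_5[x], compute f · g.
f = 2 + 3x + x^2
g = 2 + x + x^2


Expand and collect like terms; reduce coefficients mod 5:
x^0: 2·2 = 4 ≡ 4 (mod 5)
x^1: 2·1 + 3·2 = 8 ≡ 3 (mod 5)
x^2: 2·1 + 3·1 + 1·2 = 7 ≡ 2 (mod 5)
x^3: 3·1 + 1·1 = 4 ≡ 4 (mod 5)
x^4: 1·1 = 1 ≡ 1 (mod 5)
Result: 4 + 3x + 2x^2 + 4x^3 + x^4

f · g = 4 + 3x + 2x^2 + 4x^3 + x^4


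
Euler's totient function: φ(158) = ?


Factor n: 158 = 2 × 79
φ(n) = n · ∏(1 - 1/p) over distinct primes p | n
φ(158) = 158 · (1 - 1/2) · (1 - 1/79) = 78

φ(158) = 78


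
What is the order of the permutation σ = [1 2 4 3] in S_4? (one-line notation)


Cycle decomposition: (3 4)
Cycle lengths: 2
Order = lcm(2) = 2

ord(σ) = 2


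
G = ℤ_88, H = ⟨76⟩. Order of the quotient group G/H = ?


|⟨76⟩| = n / gcd(76, 88) = 88 / 4 = 22
H is normal (ℤ_88 is abelian).
|G/H| = |G| / |H| = 88 / 22 = 4

|G/H| = 4


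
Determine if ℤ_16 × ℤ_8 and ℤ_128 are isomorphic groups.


Comparing ℤ_16 × ℤ_8 and ℤ_128:
gcd(16,8) = 8 ≠ 1. Max element order in ℤ_16×ℤ_8 is lcm(16,8) = 16 < 128, so it has no element of order 128

No, ℤ_16 × ℤ_8 ≇ ℤ_128


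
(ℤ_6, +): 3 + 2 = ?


Operation: addition mod 6
3 + 2 = (a + b) mod 6 with a = 3, b = 2

3 + 2 = 5


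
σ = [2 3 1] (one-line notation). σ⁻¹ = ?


To find σ⁻¹, swap domain and range:
σ(1) = 2 → σ⁻¹(2) = 1
σ(2) = 3 → σ⁻¹(3) = 2
σ(3) = 1 → σ⁻¹(1) = 3

σ⁻¹ = [3 1 2]


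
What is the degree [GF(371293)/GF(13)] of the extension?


GF(371293) = GF(13^5), so the extension degree is 5

[GF(371293)/GF(13)] = 5


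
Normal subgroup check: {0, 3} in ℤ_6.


H = {0, 3} in ℤ_6
ℤ_6 is abelian; every subgroup of an abelian group is normal

Yes, normal subgroup


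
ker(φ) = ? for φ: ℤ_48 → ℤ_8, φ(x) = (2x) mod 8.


Kernel = preimage of identity
ker(φ) = {x ∈ ℤ_48 : 2x ≡ 0 (mod 8)}. Since 8 | 48, φ is well-defined. The kernel is the cyclic subgroup ⟨4⟩ of ℤ_48 (order 12), i.e. {0, 4, 8, 12, 16, 20, 24, 28, 32, 36, 40, 44}

ker(φ) = {0, 4, 8, 12, 16, 20, 24, 28, 32, 36, 40, 44}


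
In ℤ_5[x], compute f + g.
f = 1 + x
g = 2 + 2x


Add coefficients mod 5:
x^0: 1 + 2 = 3 (mod 5)
x^1: 1 + 2 = 3 (mod 5)
Result: 3 + 3x

f + g = 3 + 3x


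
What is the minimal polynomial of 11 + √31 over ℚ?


Let α = 11 + √31. Then α - 11 = √31, so (α - 11)² = 31, giving α² - 22α + 90 = 0. Degree 2 and α ∉ ℚ, so this is the minimal polynomial.

Minimal polynomial: x² - 22x + 90


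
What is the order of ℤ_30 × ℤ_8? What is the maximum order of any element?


|ℤ_30 × ℤ_8| = 30 × 8 = 240
Max element order = lcm(30,8) = 120
Cyclic? No (gcd=2)

|ℤ_30×ℤ_8| = 240, max element order = 120


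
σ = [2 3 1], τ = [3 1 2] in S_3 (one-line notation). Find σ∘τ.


σ∘τ: apply τ first, then σ
1 →τ 3 →σ 1
2 →τ 1 →σ 2
3 →τ 2 →σ 3

σ∘τ = [1 2 3]


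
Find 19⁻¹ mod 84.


Use the extended Euclidean algorithm to write 1 = 19·s + 84·t; then s mod 84 is the inverse.
Euclidean algorithm:
  19 = 0·84 + 19
  84 = 4·19 + 8
  19 = 2·8 + 3
  8 = 2·3 + 2
  3 = 1·2 + 1
  2 = 2·1 + 0
gcd(19,84) = 1
Back-substitution gives: 19·(31) + 84·(-7) = 1
So 19⁻¹ ≡ 31 ≡ 31 (mod 84)
Check: 19 × 31 = 589 ≡ 1 (mod 84) ✓

19⁻¹ ≡ 31 (mod 84)


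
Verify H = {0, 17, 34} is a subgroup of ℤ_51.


Subgroup test for H = {0, 17, 34} in (ℤ_51, +):
(1) 0 ∈ H? Yes
(2) Closure: for all a,b ∈ H, (a+b) mod 51 ∈ H? Yes
(3) Inverses: for all a ∈ H, -a mod 51 ∈ H? Yes

Yes, H is a subgroup of ℤ_51


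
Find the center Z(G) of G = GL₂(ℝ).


Z(G) = {g ∈ G | gx = xg for all x ∈ G}
Only scalar multiples of the identity commute with all invertible matrices

Z(GL₂(ℝ)) = {aI : a ∈ ℝ, a ≠ 0}


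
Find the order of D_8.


|D_n| = 2n (n rotations and n reflections)
|D_8| = 2×8 = 16

|D_8| = 16


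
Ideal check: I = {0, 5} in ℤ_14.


Check ideal conditions for I = {0, 5} in ℤ_14:
(1) I is an additive subgroup? No
(2) For r ∈ ℤ_14 and a ∈ I: r·a ∈ I? No  [counterexample: r=2, a=5, r·a mod 14 = 10 ∉ I]

No, I is not an ideal of ℤ_14


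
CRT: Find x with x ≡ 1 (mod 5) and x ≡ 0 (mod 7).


m₁ = 5, m₂ = 7, gcd = 1, so CRT applies. M = m₁·m₂ = 35
Let M₁ = M/m₁ = 7, M₂ = M/m₂ = 5
Find y₁ ≡ M₁⁻¹ (mod m₁): 7⁻¹ ≡ 3 (mod 5)
Find y₂ ≡ M₂⁻¹ (mod m₂): 5⁻¹ ≡ 3 (mod 7)
x = a₁·M₁·y₁ + a₂·M₂·y₂ = 1·7·3 + 0·5·3 = 21
Reduce mod 35: x ≡ 21
Check: 21 mod 5 = 1 ✓, 21 mod 7 = 0 ✓

x ≡ 21 (mod 35)


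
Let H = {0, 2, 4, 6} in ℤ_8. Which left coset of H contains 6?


6 + H = {6 + h (mod 8) : h ∈ H}
6+0=6, 6+2=0, 6+4=2, 6+6=4
6 + H = {0, 2, 4, 6} = 0 + H

6 + H = {0, 2, 4, 6}


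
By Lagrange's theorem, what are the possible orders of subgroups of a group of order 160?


Lagrange's theorem: |H| divides |G|
|G| = 160
Divisors of 160: 1, 2, 4, 5, 8, 10, 16, 20, 32, 40, 80, 160

Possible subgroup orders: {1, 2, 4, 5, 8, 10, 16, 20, 32, 40, 80, 160}


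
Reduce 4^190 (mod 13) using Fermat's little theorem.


Fermat's little theorem: if p is prime and gcd(a,p)=1, then a^(p-1) ≡ 1 (mod p)
p = 13 is prime, gcd(4,13) = 1
Reduce exponent: 190 mod 12 = 10
So 4^190 ≡ 4^10 (mod 13)
4^10 mod 13 = 9

4^190 ≡ 9 (mod 13)


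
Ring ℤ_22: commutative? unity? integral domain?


ℤ_22 is a commutative ring with unity 1; 22 = 2×11 is composite, so 2·11 ≡ 0 gives zero divisors (not an integral domain)
Commutative: Yes
Integral domain: No
Has unity: Yes

ℤ_22: Commutative=Yes, Unity=Yes


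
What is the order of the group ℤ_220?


ℤ_n has n elements.

|ℤ_220| = 220


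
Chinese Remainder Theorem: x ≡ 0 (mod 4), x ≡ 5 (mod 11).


m₁ = 4, m₂ = 11, gcd = 1, so CRT applies. M = m₁·m₂ = 44
Let M₁ = M/m₁ = 11, M₂ = M/m₂ = 4
Find y₁ ≡ M₁⁻¹ (mod m₁): 11⁻¹ ≡ 3 (mod 4)
Find y₂ ≡ M₂⁻¹ (mod m₂): 4⁻¹ ≡ 3 (mod 11)
x = a₁·M₁·y₁ + a₂·M₂·y₂ = 0·11·3 + 5·4·3 = 60
Reduce mod 44: x ≡ 16
Check: 16 mod 4 = 0 ✓, 16 mod 11 = 5 ✓

x ≡ 16 (mod 44)


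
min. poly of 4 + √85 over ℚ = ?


Let α = 4 + √85. Then α - 4 = √85, so (α - 4)² = 85, giving α² - 8α - 69 = 0. Degree 2 and α ∉ ℚ, so this is the minimal polynomial.

Minimal polynomial: x² - 8x - 69


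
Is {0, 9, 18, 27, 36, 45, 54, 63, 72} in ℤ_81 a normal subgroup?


H = {0, 9, 18, 27, 36, 45, 54, 63, 72} in ℤ_81
ℤ_81 is abelian; every subgroup of an abelian group is normal

Yes, normal subgroup


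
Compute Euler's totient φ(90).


Factor n: 90 = 2 × 3^2 × 5
φ(n) = n · ∏(1 - 1/p) over distinct primes p | n
φ(90) = 90 · (1 - 1/2) · (1 - 1/3) · (1 - 1/5) = 24

φ(90) = 24


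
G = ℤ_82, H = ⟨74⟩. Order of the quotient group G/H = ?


|⟨74⟩| = n / gcd(74, 82) = 82 / 2 = 41
H is normal (ℤ_82 is abelian).
|G/H| = |G| / |H| = 82 / 41 = 2

|G/H| = 2


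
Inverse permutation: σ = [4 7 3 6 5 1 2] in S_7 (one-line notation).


To find σ⁻¹, swap domain and range:
σ(1) = 4 → σ⁻¹(4) = 1
σ(2) = 7 → σ⁻¹(7) = 2
σ(3) = 3 → σ⁻¹(3) = 3
σ(4) = 6 → σ⁻¹(6) = 4
σ(5) = 5 → σ⁻¹(5) = 5
σ(6) = 1 → σ⁻¹(1) = 6
σ(7) = 2 → σ⁻¹(2) = 7

σ⁻¹ = [6 7 3 1 5 4 2]


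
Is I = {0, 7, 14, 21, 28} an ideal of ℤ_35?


Check ideal conditions for I = {0, 7, 14, 21, 28} in ℤ_35:
(1) I is an additive subgroup? Yes
(2) For r ∈ ℤ_35 and a ∈ I: r·a ∈ I? Yes

Yes, I is an ideal of ℤ_35


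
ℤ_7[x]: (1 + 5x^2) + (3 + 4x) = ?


Add coefficients mod 7:
x^0: 1 + 3 = 4 (mod 7)
x^1: 0 + 4 = 4 (mod 7)
x^2: 5 + 0 = 5 (mod 7)
Result: 4 + 4x + 5x^2

f + g = 4 + 4x + 5x^2


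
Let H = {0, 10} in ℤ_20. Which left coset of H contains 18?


18 + H = {18 + h (mod 20) : h ∈ H}
18+0=18, 18+10=8
18 + H = {8, 18} = 8 + H

18 + H = {8, 18}


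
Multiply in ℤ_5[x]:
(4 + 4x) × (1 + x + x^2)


Expand and collect like terms; reduce coefficients mod 5:
x^0: 4·1 = 4 ≡ 4 (mod 5)
x^1: 4·1 + 4·1 = 8 ≡ 3 (mod 5)
x^2: 4·1 + 4·1 = 8 ≡ 3 (mod 5)
x^3: 4·1 = 4 ≡ 4 (mod 5)
Result: 4 + 3x + 3x^2 + 4x^3

f · g = 4 + 3x + 3x^2 + 4x^3


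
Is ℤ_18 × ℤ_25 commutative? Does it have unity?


Direct product ring; commutative with unity (1,1); but (1,0)·(0,1) = (0,0) gives zero divisors, so not an integral domain
Commutative: Yes
Integral domain: No
Has unity: Yes

ℤ_18 × ℤ_25: Commutative=Yes, Unity=Yes


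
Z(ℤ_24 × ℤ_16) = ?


Z(G) = {g ∈ G | gx = xg for all x ∈ G}
Direct product of abelian groups is abelian, so Z(G) = G

Z(ℤ_24 × ℤ_16) = ℤ_24 × ℤ_16


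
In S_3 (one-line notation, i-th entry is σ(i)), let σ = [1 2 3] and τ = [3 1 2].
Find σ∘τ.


σ∘τ: apply τ first, then σ
1 →τ 3 →σ 3
2 →τ 1 →σ 1
3 →τ 2 →σ 2

σ∘τ = [3 1 2]


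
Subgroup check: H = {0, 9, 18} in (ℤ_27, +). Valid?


Subgroup test for H = {0, 9, 18} in (ℤ_27, +):
(1) 0 ∈ H? Yes
(2) Closure: for all a,b ∈ H, (a+b) mod 27 ∈ H? Yes
(3) Inverses: for all a ∈ H, -a mod 27 ∈ H? Yes

Yes, H is a subgroup of ℤ_27


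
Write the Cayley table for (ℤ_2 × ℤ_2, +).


Elements: {(0,0), (0,1), (1,0), (1,1)}
Operation: componentwise addition mod (2, 2)
Entry (a, b) = ((a₁+b₁) mod 2, (a₂+b₂) mod 2)

Cayley table:
      | (0,0) | (0,1) | (1,0) | (1,1)
(0,0) | (0,0) | (0,1) | (1,0) | (1,1)
(0,1) | (0,1) | (0,0) | (1,1) | (1,0)
(1,0) | (1,0) | (1,1) | (0,0) | (0,1)
(1,1) | (1,1) | (1,0) | (0,1) | (0,0)


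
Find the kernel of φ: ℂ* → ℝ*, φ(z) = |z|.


Kernel = preimage of identity
ker(φ) = {z ∈ ℂ* | |z| = 1} = unit circle S¹

ker(φ) = S¹ (unit circle)


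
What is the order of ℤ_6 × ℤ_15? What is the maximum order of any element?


|ℤ_6 × ℤ_15| = 6 × 15 = 90
Max element order = lcm(6,15) = 30
Cyclic? No (gcd=3)

|ℤ_6×ℤ_15| = 90, max element order = 30


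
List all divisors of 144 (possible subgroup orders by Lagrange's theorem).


Lagrange's theorem: |H| divides |G|
|G| = 144
Divisors of 144: 1, 2, 3, 4, 6, 8, 9, 12, 16, 18, 24, 36, 48, 72, 144

Possible subgroup orders: {1, 2, 3, 4, 6, 8, 9, 12, 16, 18, 24, 36, 48, 72, 144}


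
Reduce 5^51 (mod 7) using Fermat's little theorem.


Fermat's little theorem: if p is prime and gcd(a,p)=1, then a^(p-1) ≡ 1 (mod p)
p = 7 is prime, gcd(5,7) = 1
Reduce exponent: 51 mod 6 = 3
So 5^51 ≡ 5^3 (mod 7)
5^3 mod 7 = 6

5^51 ≡ 6 (mod 7)


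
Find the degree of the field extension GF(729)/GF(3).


GF(729) = GF(3^6), so the extension degree is 6

[GF(729)/GF(3)] = 6


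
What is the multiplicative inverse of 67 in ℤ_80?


Use the extended Euclidean algorithm to write 1 = 67·s + 80·t; then s mod 80 is the inverse.
Euclidean algorithm:
  67 = 0·80 + 67
  80 = 1·67 + 13
  67 = 5·13 + 2
  13 = 6·2 + 1
  2 = 2·1 + 0
gcd(67,80) = 1
Back-substitution gives: 67·(-37) + 80·(31) = 1
So 67⁻¹ ≡ -37 ≡ 43 (mod 80)
Check: 67 × 43 = 2881 ≡ 1 (mod 80) ✓

67⁻¹ ≡ 43 (mod 80)


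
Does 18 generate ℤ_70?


g generates ℤ_n iff gcd(g, n) = 1
gcd(18, 70) = 2
Since gcd = 2 ≠ 1, ⟨18⟩ has order 35 < 70, so 18 is not a generator.

No, 18 does not generate ℤ_70


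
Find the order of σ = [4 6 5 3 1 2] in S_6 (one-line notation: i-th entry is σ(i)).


Cycle decomposition: (1 4 3 5) (2 6)
Cycle lengths: 4, 2
Order = lcm(4, 2) = 4

ord(σ) = 4


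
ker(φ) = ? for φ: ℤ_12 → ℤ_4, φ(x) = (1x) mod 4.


Kernel = preimage of identity
ker(φ) = {x ∈ ℤ_12 : 1x ≡ 0 (mod 4)}. Since 4 | 12, φ is well-defined. The kernel is the cyclic subgroup ⟨4⟩ of ℤ_12 (order 3), i.e. {0, 4, 8}

ker(φ) = {0, 4, 8}


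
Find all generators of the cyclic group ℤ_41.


g generates ℤ_n iff gcd(g,n) = 1
Prime factors of 41: 41
Generators are g ∈ {1,...,40} not divisible by any of these primes.
Generators: {1, 2, 3, 4, 5, 6, 7, 8, 9, 10, 11, 12, 13, 14, 15, 16, 17, 18, 19, 20, 21, 22, 23, 24, 25, 26, 27, 28, 29, 30, 31, 32, 33, 34, 35, 36, 37, 38, 39, 40}
Number of generators = φ(41) = 40

Generators of ℤ_41 = {1, 2, 3, 4, 5, 6, 7, 8, 9, 10, 11, 12, 13, 14, 15, 16, 17, 18, 19, 20, 21, 22, 23, 24, 25, 26, 27, 28, 29, 30, 31, 32, 33, 34, 35, 36, 37, 38, 39, 40}


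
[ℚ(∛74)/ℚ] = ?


∛74 has minimal polynomial x³ - 74 (irreducible over ℚ since 74 is not a perfect cube)

[ℚ(∛74)/ℚ] = 3


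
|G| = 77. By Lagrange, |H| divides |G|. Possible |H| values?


Lagrange's theorem: |H| divides |G|
|G| = 77
Divisors of 77: 1, 7, 11, 77

Possible subgroup orders: {1, 7, 11, 77}


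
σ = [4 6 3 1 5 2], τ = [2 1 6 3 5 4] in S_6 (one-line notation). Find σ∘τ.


σ∘τ: apply τ first, then σ
1 →τ 2 →σ 6
2 →τ 1 →σ 4
3 →τ 6 →σ 2
4 →τ 3 →σ 3
5 →τ 5 →σ 5
6 →τ 4 →σ 1

σ∘τ = [6 4 2 3 5 1]


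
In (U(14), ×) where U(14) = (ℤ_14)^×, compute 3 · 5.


Operation: multiplication mod 14
3 · 5 = (a × b) mod 14 with a = 3, b = 5

3 · 5 = 1


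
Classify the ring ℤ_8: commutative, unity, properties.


ℤ_8 is a commutative ring with unity 1; 8 = 2×4 is composite, so 2·4 ≡ 0 gives zero divisors (not an integral domain)
Commutative: Yes
Integral domain: No
Has unity: Yes

ℤ_8: Commutative=Yes, Unity=Yes


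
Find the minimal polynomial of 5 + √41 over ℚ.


Let α = 5 + √41. Then α - 5 = √41, so (α - 5)² = 41, giving α² - 10α - 16 = 0. Degree 2 and α ∉ ℚ, so this is the minimal polynomial.

Minimal polynomial: x² - 10x - 16


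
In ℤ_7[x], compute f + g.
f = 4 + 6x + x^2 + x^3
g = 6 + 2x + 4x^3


Add coefficients mod 7:
x^0: 4 + 6 = 3 (mod 7)
x^1: 6 + 2 = 1 (mod 7)
x^2: 1 + 0 = 1 (mod 7)
x^3: 1 + 4 = 5 (mod 7)
Result: 3 + x + x^2 + 5x^3

f + g = 3 + x + x^2 + 5x^3


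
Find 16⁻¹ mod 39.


Use the extended Euclidean algorithm to write 1 = 16·s + 39·t; then s mod 39 is the inverse.
Euclidean algorithm:
  16 = 0·39 + 16
  39 = 2·16 + 7
  16 = 2·7 + 2
  7 = 3·2 + 1
  2 = 2·1 + 0
gcd(16,39) = 1
Back-substitution gives: 16·(-17) + 39·(7) = 1
So 16⁻¹ ≡ -17 ≡ 22 (mod 39)
Check: 16 × 22 = 352 ≡ 1 (mod 39) ✓

16⁻¹ ≡ 22 (mod 39)


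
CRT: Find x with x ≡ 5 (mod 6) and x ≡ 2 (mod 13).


m₁ = 6, m₂ = 13, gcd = 1, so CRT applies. M = m₁·m₂ = 78
Let M₁ = M/m₁ = 13, M₂ = M/m₂ = 6
Find y₁ ≡ M₁⁻¹ (mod m₁): 13⁻¹ ≡ 1 (mod 6)
Find y₂ ≡ M₂⁻¹ (mod m₂): 6⁻¹ ≡ 11 (mod 13)
x = a₁·M₁·y₁ + a₂·M₂·y₂ = 5·13·1 + 2·6·11 = 197
Reduce mod 78: x ≡ 41
Check: 41 mod 6 = 5 ✓, 41 mod 13 = 2 ✓

x ≡ 41 (mod 78)


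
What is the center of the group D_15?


Z(G) = {g ∈ G | gx = xg for all x ∈ G}
For odd n, Z(D_n) = {e}: no nontrivial rotation commutes with all reflections

Z(D_15) = {e}


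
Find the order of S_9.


|S_n| = n! (number of permutations of n symbols)
|S_9| = 9! = 362880

|S_9| = 362880


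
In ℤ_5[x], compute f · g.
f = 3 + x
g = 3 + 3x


Expand and collect like terms; reduce coefficients mod 5:
x^0: 3·3 = 9 ≡ 4 (mod 5)
x^1: 3·3 + 1·3 = 12 ≡ 2 (mod 5)
x^2: 1·3 = 3 ≡ 3 (mod 5)
Result: 4 + 2x + 3x^2

f · g = 4 + 2x + 3x^2


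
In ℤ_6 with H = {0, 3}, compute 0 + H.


0 + H = {0 + h (mod 6) : h ∈ H}
0+0=0, 0+3=3

0 + H = {0, 3}


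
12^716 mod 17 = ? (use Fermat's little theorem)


Fermat's little theorem: if p is prime and gcd(a,p)=1, then a^(p-1) ≡ 1 (mod p)
p = 17 is prime, gcd(12,17) = 1
Reduce exponent: 716 mod 16 = 12
So 12^716 ≡ 12^12 (mod 17)
12^12 mod 17 = 4

12^716 ≡ 4 (mod 17)


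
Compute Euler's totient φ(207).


Factor n: 207 = 3^2 × 23
φ(n) = n · ∏(1 - 1/p) over distinct primes p | n
φ(207) = 207 · (1 - 1/3) · (1 - 1/23) = 132

φ(207) = 132


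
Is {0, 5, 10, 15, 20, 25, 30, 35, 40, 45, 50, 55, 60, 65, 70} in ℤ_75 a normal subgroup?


H = {0, 5, 10, 15, 20, 25, 30, 35, 40, 45, 50, 55, 60, 65, 70} in ℤ_75
ℤ_75 is abelian; every subgroup of an abelian group is normal

Yes, normal subgroup


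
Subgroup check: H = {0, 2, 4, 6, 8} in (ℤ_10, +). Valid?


Subgroup test for H = {0, 2, 4, 6, 8} in (ℤ_10, +):
(1) 0 ∈ H? Yes
(2) Closure: for all a,b ∈ H, (a+b) mod 10 ∈ H? Yes
(3) Inverses: for all a ∈ H, -a mod 10 ∈ H? Yes

Yes, H is a subgroup of ℤ_10


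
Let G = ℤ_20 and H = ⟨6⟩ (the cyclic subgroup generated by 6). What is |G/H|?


|⟨6⟩| = n / gcd(6, 20) = 20 / 2 = 10
H is normal (ℤ_20 is abelian).
|G/H| = |G| / |H| = 20 / 10 = 2

|G/H| = 2


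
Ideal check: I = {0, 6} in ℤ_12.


Check ideal conditions for I = {0, 6} in ℤ_12:
(1) I is an additive subgroup? Yes
(2) For r ∈ ℤ_12 and a ∈ I: r·a ∈ I? Yes

Yes, I is an ideal of ℤ_12


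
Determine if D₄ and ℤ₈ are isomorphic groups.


Comparing D₄ and ℤ₈:
D₄ is non-abelian, ℤ₈ is abelian

No, D₄ ≇ ℤ₈


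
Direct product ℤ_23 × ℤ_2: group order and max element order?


|ℤ_23 × ℤ_2| = 23 × 2 = 46
Max element order = lcm(23,2) = 46
Cyclic? Yes (gcd=1)

|ℤ_23×ℤ_2| = 46, max element order = 46


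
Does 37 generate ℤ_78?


g generates ℤ_n iff gcd(g, n) = 1
gcd(37, 78) = 1
Since gcd = 1, 37 is a generator.

Yes, 37 generates ℤ_78


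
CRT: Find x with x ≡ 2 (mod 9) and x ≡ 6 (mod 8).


m₁ = 9, m₂ = 8, gcd = 1, so CRT applies. M = m₁·m₂ = 72
Let M₁ = M/m₁ = 8, M₂ = M/m₂ = 9
Find y₁ ≡ M₁⁻¹ (mod m₁): 8⁻¹ ≡ 8 (mod 9)
Find y₂ ≡ M₂⁻¹ (mod m₂): 9⁻¹ ≡ 1 (mod 8)
x = a₁·M₁·y₁ + a₂·M₂·y₂ = 2·8·8 + 6·9·1 = 182
Reduce mod 72: x ≡ 38
Check: 38 mod 9 = 2 ✓, 38 mod 8 = 6 ✓

x ≡ 38 (mod 72)


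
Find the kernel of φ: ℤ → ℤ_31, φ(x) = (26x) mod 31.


Kernel = preimage of identity
ker(φ) = {x ∈ ℤ : 26x ≡ 0 (mod 31)}. gcd(26,31) = 1, so 26x ≡ 0 (mod 31) ⟺ x ≡ 0 (mod 31/1 = 31). Hence ker(φ) = 31ℤ

ker(φ) = 31ℤ


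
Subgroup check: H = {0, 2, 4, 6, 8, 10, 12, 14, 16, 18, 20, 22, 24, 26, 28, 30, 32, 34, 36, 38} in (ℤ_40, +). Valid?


Subgroup test for H = {0, 2, 4, 6, 8, 10, 12, 14, 16, 18, 20, 22, 24, 26, 28, 30, 32, 34, 36, 38} in (ℤ_40, +):
(1) 0 ∈ H? Yes
(2) Closure: for all a,b ∈ H, (a+b) mod 40 ∈ H? Yes
(3) Inverses: for all a ∈ H, -a mod 40 ∈ H? Yes

Yes, H is a subgroup of ℤ_40


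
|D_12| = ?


|D_n| = 2n (n rotations and n reflections)
|D_12| = 2×12 = 24

|D_12| = 24


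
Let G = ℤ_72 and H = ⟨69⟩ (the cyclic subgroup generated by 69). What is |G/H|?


|⟨69⟩| = n / gcd(69, 72) = 72 / 3 = 24
H is normal (ℤ_72 is abelian).
|G/H| = |G| / |H| = 72 / 24 = 3

|G/H| = 3


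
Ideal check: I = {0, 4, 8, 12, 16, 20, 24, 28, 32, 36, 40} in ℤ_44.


Check ideal conditions for I = {0, 4, 8, 12, 16, 20, 24, 28, 32, 36, 40} in ℤ_44:
(1) I is an additive subgroup? Yes
(2) For r ∈ ℤ_44 and a ∈ I: r·a ∈ I? Yes

Yes, I is an ideal of ℤ_44


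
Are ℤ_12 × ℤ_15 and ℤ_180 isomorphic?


Comparing ℤ_12 × ℤ_15 and ℤ_180:
gcd(12,15) = 3 ≠ 1. Max element order in ℤ_12×ℤ_15 is lcm(12,15) = 60 < 180, so it has no element of order 180

No, ℤ_12 × ℤ_15 ≇ ℤ_180


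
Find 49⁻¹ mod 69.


Use the extended Euclidean algorithm to write 1 = 49·s + 69·t; then s mod 69 is the inverse.
Euclidean algorithm:
  49 = 0·69 + 49
  69 = 1·49 + 20
  49 = 2·20 + 9
  20 = 2·9 + 2
  9 = 4·2 + 1
  2 = 2·1 + 0
gcd(49,69) = 1
Back-substitution gives: 49·(31) + 69·(-22) = 1
So 49⁻¹ ≡ 31 ≡ 31 (mod 69)
Check: 49 × 31 = 1519 ≡ 1 (mod 69) ✓

49⁻¹ ≡ 31 (mod 69)


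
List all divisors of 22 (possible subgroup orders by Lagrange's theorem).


Lagrange's theorem: |H| divides |G|
|G| = 22
Divisors of 22: 1, 2, 11, 22

Possible subgroup orders: {1, 2, 11, 22}


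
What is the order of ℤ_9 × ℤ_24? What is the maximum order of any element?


|ℤ_9 × ℤ_24| = 9 × 24 = 216
Max element order = lcm(9,24) = 72
Cyclic? No (gcd=3)

|ℤ_9×ℤ_24| = 216, max element order = 72


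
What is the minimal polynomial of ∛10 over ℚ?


∛10 satisfies x³ - 10 = 0, irreducible over ℚ (no rational root; 10 is not a perfect cube)

Minimal polynomial: x³ - 10


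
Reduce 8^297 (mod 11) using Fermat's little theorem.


Fermat's little theorem: if p is prime and gcd(a,p)=1, then a^(p-1) ≡ 1 (mod p)
p = 11 is prime, gcd(8,11) = 1
Reduce exponent: 297 mod 10 = 7
So 8^297 ≡ 8^7 (mod 11)
8^7 mod 11 = 2

8^297 ≡ 2 (mod 11)


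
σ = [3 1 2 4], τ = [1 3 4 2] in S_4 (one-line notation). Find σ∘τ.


σ∘τ: apply τ first, then σ
1 →τ 1 →σ 3
2 →τ 3 →σ 2
3 →τ 4 →σ 4
4 →τ 2 →σ 1

σ∘τ = [3 2 4 1]


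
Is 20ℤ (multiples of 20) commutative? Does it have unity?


20ℤ is a commutative ring under +,× but has no multiplicative identity (1 ∉ 20ℤ); it has no zero divisors, but without unity it is not an integral domain
Commutative: Yes
Integral domain: No
Has unity: No

20ℤ (multiples of 20): Commutative=Yes, Unity=No


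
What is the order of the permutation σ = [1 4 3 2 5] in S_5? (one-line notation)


Cycle decomposition: (2 4)
Cycle lengths: 2
Order = lcm(2) = 2

ord(σ) = 2


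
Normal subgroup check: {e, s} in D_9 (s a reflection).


H = {e, s} in D_9 (s a reflection)
r·s·r⁻¹ = sr⁻² ≠ s for n ≥ 3, so {e, s} is not closed under conjugation

No, not a normal subgroup


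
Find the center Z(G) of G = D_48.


Z(G) = {g ∈ G | gx = xg for all x ∈ G}
For even n, Z(D_n) = {e, r^(n/2)}: the 180° rotation r^24 commutes with every reflection and rotation

Z(D_48) = {e, r^24}


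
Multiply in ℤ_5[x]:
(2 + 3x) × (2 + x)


Expand and collect like terms; reduce coefficients mod 5:
x^0: 2·2 = 4 ≡ 4 (mod 5)
x^1: 2·1 + 3·2 = 8 ≡ 3 (mod 5)
x^2: 3·1 = 3 ≡ 3 (mod 5)
Result: 4 + 3x + 3x^2

f · g = 4 + 3x + 3x^2


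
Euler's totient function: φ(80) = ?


Factor n: 80 = 2^4 × 5
φ(n) = n · ∏(1 - 1/p) over distinct primes p | n
φ(80) = 80 · (1 - 1/2) · (1 - 1/5) = 32

φ(80) = 32


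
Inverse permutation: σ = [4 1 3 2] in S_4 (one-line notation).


To find σ⁻¹, swap domain and range:
σ(1) = 4 → σ⁻¹(4) = 1
σ(2) = 1 → σ⁻¹(1) = 2
σ(3) = 3 → σ⁻¹(3) = 3
σ(4) = 2 → σ⁻¹(2) = 4

σ⁻¹ = [2 4 3 1]


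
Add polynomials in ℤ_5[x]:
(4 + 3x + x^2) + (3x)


Add coefficients mod 5:
x^0: 4 + 0 = 4 (mod 5)
x^1: 3 + 3 = 1 (mod 5)
x^2: 1 + 0 = 1 (mod 5)
Result: 4 + x + x^2

f + g = 4 + x + x^2


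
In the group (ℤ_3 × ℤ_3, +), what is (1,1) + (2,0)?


Operation: componentwise addition mod (3, 3)
(1,1) + (2,0) = ((a₁+b₁) mod 3, (a₂+b₂) mod 3) with a = (1,1), b = (2,0)

(1,1) + (2,0) = (0,1)


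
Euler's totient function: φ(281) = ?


Factor n: 281 = 281
φ(n) = n · ∏(1 - 1/p) over distinct primes p | n
φ(281) = 281 · (1 - 1/281) = 280

φ(281) = 280


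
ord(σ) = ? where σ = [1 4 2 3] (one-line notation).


Cycle decomposition: (2 4 3)
Cycle lengths: 3
Order = lcm(3) = 3

ord(σ) = 3


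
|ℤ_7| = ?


ℤ_n has n elements.

|ℤ_7| = 7


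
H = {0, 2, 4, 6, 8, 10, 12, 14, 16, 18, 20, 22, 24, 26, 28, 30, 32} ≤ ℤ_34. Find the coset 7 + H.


7 + H = {7 + h (mod 34) : h ∈ H}
7+0=7, 7+2=9, 7+4=11, 7+6=13, 7+8=15, 7+10=17, 7+12=19, 7+14=21, 7+16=23, 7+18=25, 7+20=27, 7+22=29, 7+24=31, 7+26=33, 7+28=1, 7+30=3, 7+32=5
7 + H = {1, 3, 5, 7, 9, 11, 13, 15, 17, 19, 21, 23, 25, 27, 29, 31, 33} = 1 + H

7 + H = {1, 3, 5, 7, 9, 11, 13, 15, 17, 19, 21, 23, 25, 27, 29, 31, 33}


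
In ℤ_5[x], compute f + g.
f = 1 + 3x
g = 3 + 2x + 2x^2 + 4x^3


Add coefficients mod 5:
x^0: 1 + 3 = 4 (mod 5)
x^1: 3 + 2 = 0 (mod 5)
x^2: 0 + 2 = 2 (mod 5)
x^3: 0 + 4 = 4 (mod 5)
Result: 4 + 2x^2 + 4x^3

f + g = 4 + 2x^2 + 4x^3


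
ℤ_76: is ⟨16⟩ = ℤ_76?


g generates ℤ_n iff gcd(g, n) = 1
gcd(16, 76) = 4
Since gcd = 4 ≠ 1, ⟨16⟩ has order 19 < 76, so 16 is not a generator.

No, 16 does not generate ℤ_76


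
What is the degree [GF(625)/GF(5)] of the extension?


GF(625) = GF(5^4), so the extension degree is 4

[GF(625)/GF(5)] = 4


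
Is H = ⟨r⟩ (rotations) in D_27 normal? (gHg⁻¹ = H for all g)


H = ⟨r⟩ (rotations) in D_27
The rotation subgroup ⟨r⟩ has index 2 in D_27, so it is normal

Yes, normal subgroup


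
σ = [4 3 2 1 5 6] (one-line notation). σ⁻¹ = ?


To find σ⁻¹, swap domain and range:
σ(1) = 4 → σ⁻¹(4) = 1
σ(2) = 3 → σ⁻¹(3) = 2
σ(3) = 2 → σ⁻¹(2) = 3
σ(4) = 1 → σ⁻¹(1) = 4
σ(5) = 5 → σ⁻¹(5) = 5
σ(6) = 6 → σ⁻¹(6) = 6

σ⁻¹ = [4 3 2 1 5 6]


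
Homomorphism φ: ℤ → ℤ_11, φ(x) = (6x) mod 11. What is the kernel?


Kernel = preimage of identity
ker(φ) = {x ∈ ℤ : 6x ≡ 0 (mod 11)}. gcd(6,11) = 1, so 6x ≡ 0 (mod 11) ⟺ x ≡ 0 (mod 11/1 = 11). Hence ker(φ) = 11ℤ

ker(φ) = 11ℤ


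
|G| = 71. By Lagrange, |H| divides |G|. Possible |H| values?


Lagrange's theorem: |H| divides |G|
|G| = 71
Divisors of 71: 1, 71

Possible subgroup orders: {1, 71}


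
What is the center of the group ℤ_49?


Z(G) = {g ∈ G | gx = xg for all x ∈ G}
ℤ_49 is abelian, so Z(G) = G

Z(ℤ_49) = ℤ_49


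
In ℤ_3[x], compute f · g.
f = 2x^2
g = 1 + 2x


Expand and collect like terms; reduce coefficients mod 3:
x^0: 0·1 = 0 ≡ 0 (mod 3)
x^1: 0·2 + 0·1 = 0 ≡ 0 (mod 3)
x^2: 0·2 + 2·1 = 2 ≡ 2 (mod 3)
x^3: 2·2 = 4 ≡ 1 (mod 3)
Result: 2x^2 + x^3

f · g = 2x^2 + x^3


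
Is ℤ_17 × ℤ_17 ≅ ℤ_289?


Comparing ℤ_17 × ℤ_17 and ℤ_289:
gcd(17,17) = 17 ≠ 1. Max element order in ℤ_17×ℤ_17 is lcm(17,17) = 17 < 289, so it has no element of order 289

No, ℤ_17 × ℤ_17 ≇ ℤ_289


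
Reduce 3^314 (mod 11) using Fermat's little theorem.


Fermat's little theorem: if p is prime and gcd(a,p)=1, then a^(p-1) ≡ 1 (mod p)
p = 11 is prime, gcd(3,11) = 1
Reduce exponent: 314 mod 10 = 4
So 3^314 ≡ 3^4 (mod 11)
3^4 mod 11 = 4

3^314 ≡ 4 (mod 11)


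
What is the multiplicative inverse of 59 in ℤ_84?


Use the extended Euclidean algorithm to write 1 = 59·s + 84·t; then s mod 84 is the inverse.
Euclidean algorithm:
  59 = 0·84 + 59
  84 = 1·59 + 25
  59 = 2·25 + 9
  25 = 2·9 + 7
  9 = 1·7 + 2
  7 = 3·2 + 1
  2 = 2·1 + 0
gcd(59,84) = 1
Back-substitution gives: 59·(-37) + 84·(26) = 1
So 59⁻¹ ≡ -37 ≡ 47 (mod 84)
Check: 59 × 47 = 2773 ≡ 1 (mod 84) ✓

59⁻¹ ≡ 47 (mod 84)


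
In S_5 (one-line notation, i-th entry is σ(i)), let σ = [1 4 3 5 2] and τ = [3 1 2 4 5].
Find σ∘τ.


σ∘τ: apply τ first, then σ
1 →τ 3 →σ 3
2 →τ 1 →σ 1
3 →τ 2 →σ 4
4 →τ 4 →σ 5
5 →τ 5 →σ 2

σ∘τ = [3 1 4 5 2]


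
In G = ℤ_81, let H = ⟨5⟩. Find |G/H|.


|⟨5⟩| = n / gcd(5, 81) = 81 / 1 = 81
H is normal (ℤ_81 is abelian).
|G/H| = |G| / |H| = 81 / 81 = 1

|G/H| = 1


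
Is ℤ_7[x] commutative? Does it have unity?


ℤ_7 is a field (n prime), so ℤ_7[x] is a commutative integral domain with unity
Commutative: Yes
Integral domain: Yes
Has unity: Yes

ℤ_7[x]: Commutative=Yes, Unity=Yes


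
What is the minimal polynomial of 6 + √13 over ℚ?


Let α = 6 + √13. Then α - 6 = √13, so (α - 6)² = 13, giving α² - 12α + 23 = 0. Degree 2 and α ∉ ℚ, so this is the minimal polynomial.

Minimal polynomial: x² - 12x + 23


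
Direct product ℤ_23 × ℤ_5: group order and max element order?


|ℤ_23 × ℤ_5| = 23 × 5 = 115
Max element order = lcm(23,5) = 115
Cyclic? Yes (gcd=1)

|ℤ_23×ℤ_5| = 115, max element order = 115


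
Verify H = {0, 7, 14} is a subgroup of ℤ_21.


Subgroup test for H = {0, 7, 14} in (ℤ_21, +):
(1) 0 ∈ H? Yes
(2) Closure: for all a,b ∈ H, (a+b) mod 21 ∈ H? Yes
(3) Inverses: for all a ∈ H, -a mod 21 ∈ H? Yes

Yes, H is a subgroup of ℤ_21


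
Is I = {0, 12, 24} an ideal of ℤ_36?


Check ideal conditions for I = {0, 12, 24} in ℤ_36:
(1) I is an additive subgroup? Yes
(2) For r ∈ ℤ_36 and a ∈ I: r·a ∈ I? Yes

Yes, I is an ideal of ℤ_36


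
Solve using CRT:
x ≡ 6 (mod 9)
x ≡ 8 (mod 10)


m₁ = 9, m₂ = 10, gcd = 1, so CRT applies. M = m₁·m₂ = 90
Let M₁ = M/m₁ = 10, M₂ = M/m₂ = 9
Find y₁ ≡ M₁⁻¹ (mod m₁): 10⁻¹ ≡ 1 (mod 9)
Find y₂ ≡ M₂⁻¹ (mod m₂): 9⁻¹ ≡ 9 (mod 10)
x = a₁·M₁·y₁ + a₂·M₂·y₂ = 6·10·1 + 8·9·9 = 708
Reduce mod 90: x ≡ 78
Check: 78 mod 9 = 6 ✓, 78 mod 10 = 8 ✓

x ≡ 78 (mod 90)


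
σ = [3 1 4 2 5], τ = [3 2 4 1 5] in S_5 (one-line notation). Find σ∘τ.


σ∘τ: apply τ first, then σ
1 →τ 3 →σ 4
2 →τ 2 →σ 1
3 →τ 4 →σ 2
4 →τ 1 →σ 3
5 →τ 5 →σ 5

σ∘τ = [4 1 2 3 5]


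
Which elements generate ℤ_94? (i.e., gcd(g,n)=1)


g generates ℤ_n iff gcd(g,n) = 1
Prime factors of 94: 2, 47
Generators are g ∈ {1,...,93} not divisible by any of these primes.
Generators: {1, 3, 5, 7, 9, 11, 13, 15, 17, 19, 21, 23, 25, 27, 29, 31, 33, 35, 37, 39, 41, 43, 45, 49, 51, 53, 55, 57, 59, 61, 63, 65, 67, 69, 71, 73, 75, 77, 79, 81, 83, 85, 87, 89, 91, 93}
Number of generators = φ(94) = 46

Generators of ℤ_94 = {1, 3, 5, 7, 9, 11, 13, 15, 17, 19, 21, 23, 25, 27, 29, 31, 33, 35, 37, 39, 41, 43, 45, 49, 51, 53, 55, 57, 59, 61, 63, 65, 67, 69, 71, 73, 75, 77, 79, 81, 83, 85, 87, 89, 91, 93}


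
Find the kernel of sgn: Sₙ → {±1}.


Kernel = preimage of identity
ker(sgn) = even permutations = Aₙ

ker(sgn) = Aₙ


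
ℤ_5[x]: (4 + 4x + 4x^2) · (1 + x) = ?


Expand and collect like terms; reduce coefficients mod 5:
x^0: 4·1 = 4 ≡ 4 (mod 5)
x^1: 4·1 + 4·1 = 8 ≡ 3 (mod 5)
x^2: 4·1 + 4·1 = 8 ≡ 3 (mod 5)
x^3: 4·1 = 4 ≡ 4 (mod 5)
Result: 4 + 3x + 3x^2 + 4x^3

f · g = 4 + 3x + 3x^2 + 4x^3


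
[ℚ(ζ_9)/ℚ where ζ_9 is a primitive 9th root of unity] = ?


[ℚ(ζ_n):ℚ] = deg Φ_n(x) = φ(n). Here φ(9) = 6

[ℚ(ζ_9)/ℚ where ζ_9 is a primitive 9th root of unity] = 6


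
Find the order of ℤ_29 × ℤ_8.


|A × B| = |A| · |B|
|ℤ_29 × ℤ_8| = 29 × 8 = 232

|ℤ_29 × ℤ_8| = 232


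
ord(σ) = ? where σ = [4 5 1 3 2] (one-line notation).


Cycle decomposition: (1 4 3) (2 5)
Cycle lengths: 3, 2
Order = lcm(3, 2) = 6

ord(σ) = 6


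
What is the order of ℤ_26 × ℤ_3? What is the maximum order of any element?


|ℤ_26 × ℤ_3| = 26 × 3 = 78
Max element order = lcm(26,3) = 78
Cyclic? Yes (gcd=1)

|ℤ_26×ℤ_3| = 78, max element order = 78


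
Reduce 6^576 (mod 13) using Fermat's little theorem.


Fermat's little theorem: if p is prime and gcd(a,p)=1, then a^(p-1) ≡ 1 (mod p)
p = 13 is prime, gcd(6,13) = 1
Reduce exponent: 576 mod 12 = 0
So 6^576 ≡ 6^0 (mod 13)
6^0 = 1

6^576 ≡ 1 (mod 13)


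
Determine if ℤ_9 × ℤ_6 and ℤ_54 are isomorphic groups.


Comparing ℤ_9 × ℤ_6 and ℤ_54:
gcd(9,6) = 3 ≠ 1. Max element order in ℤ_9×ℤ_6 is lcm(9,6) = 18 < 54, so it has no element of order 54

No, ℤ_9 × ℤ_6 ≇ ℤ_54


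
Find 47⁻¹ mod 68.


Use the extended Euclidean algorithm to write 1 = 47·s + 68·t; then s mod 68 is the inverse.
Euclidean algorithm:
  47 = 0·68 + 47
  68 = 1·47 + 21
  47 = 2·21 + 5
  21 = 4·5 + 1
  5 = 5·1 + 0
gcd(47,68) = 1
Back-substitution gives: 47·(-13) + 68·(9) = 1
So 47⁻¹ ≡ -13 ≡ 55 (mod 68)
Check: 47 × 55 = 2585 ≡ 1 (mod 68) ✓

47⁻¹ ≡ 55 (mod 68)


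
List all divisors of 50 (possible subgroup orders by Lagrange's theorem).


Lagrange's theorem: |H| divides |G|
|G| = 50
Divisors of 50: 1, 2, 5, 10, 25, 50

Possible subgroup orders: {1, 2, 5, 10, 25, 50}


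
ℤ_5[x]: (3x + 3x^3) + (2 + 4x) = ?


Add coefficients mod 5:
x^0: 0 + 2 = 2 (mod 5)
x^1: 3 + 4 = 2 (mod 5)
x^2: 0 + 0 = 0 (mod 5)
x^3: 3 + 0 = 3 (mod 5)
Result: 2 + 2x + 3x^3

f + g = 2 + 2x + 3x^3


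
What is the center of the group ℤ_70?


Z(G) = {g ∈ G | gx = xg for all x ∈ G}
ℤ_70 is abelian, so Z(G) = G

Z(ℤ_70) = ℤ_70


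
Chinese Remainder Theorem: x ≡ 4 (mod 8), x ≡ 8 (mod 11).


m₁ = 8, m₂ = 11, gcd = 1, so CRT applies. M = m₁·m₂ = 88
Let M₁ = M/m₁ = 11, M₂ = M/m₂ = 8
Find y₁ ≡ M₁⁻¹ (mod m₁): 11⁻¹ ≡ 3 (mod 8)
Find y₂ ≡ M₂⁻¹ (mod m₂): 8⁻¹ ≡ 7 (mod 11)
x = a₁·M₁·y₁ + a₂·M₂·y₂ = 4·11·3 + 8·8·7 = 580
Reduce mod 88: x ≡ 52
Check: 52 mod 8 = 4 ✓, 52 mod 11 = 8 ✓

x ≡ 52 (mod 88)


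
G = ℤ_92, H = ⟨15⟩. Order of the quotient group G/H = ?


|⟨15⟩| = n / gcd(15, 92) = 92 / 1 = 92
H is normal (ℤ_92 is abelian).
|G/H| = |G| / |H| = 92 / 92 = 1

|G/H| = 1


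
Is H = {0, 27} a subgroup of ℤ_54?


Subgroup test for H = {0, 27} in (ℤ_54, +):
(1) 0 ∈ H? Yes
(2) Closure: for all a,b ∈ H, (a+b) mod 54 ∈ H? Yes
(3) Inverses: for all a ∈ H, -a mod 54 ∈ H? Yes

Yes, H is a subgroup of ℤ_54


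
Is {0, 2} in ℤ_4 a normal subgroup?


H = {0, 2} in ℤ_4
ℤ_4 is abelian; every subgroup of an abelian group is normal

Yes, normal subgroup


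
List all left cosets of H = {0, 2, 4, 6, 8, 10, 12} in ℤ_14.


H = {0, 2, 4, 6, 8, 10, 12}, |H| = 7
Number of cosets = |G|/|H| = 14/7 = 2
0 + H = {0, 2, 4, 6, 8, 10, 12}
1 + H = {1, 3, 5, 7, 9, 11, 13}

Cosets: 0+H={0,2,4,6,8,10,12}; 1+H={1,3,5,7,9,11,13}


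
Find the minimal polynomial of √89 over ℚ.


√89 satisfies x² - 89 = 0, irreducible over ℚ since 89 is squarefree

Minimal polynomial: x² - 89


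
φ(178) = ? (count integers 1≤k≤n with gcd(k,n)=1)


Factor n: 178 = 2 × 89
φ(n) = n · ∏(1 - 1/p) over distinct primes p | n
φ(178) = 178 · (1 - 1/2) · (1 - 1/89) = 88

φ(178) = 88


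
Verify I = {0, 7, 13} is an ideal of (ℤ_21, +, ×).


Check ideal conditions for I = {0, 7, 13} in ℤ_21:
(1) I is an additive subgroup? No
(2) For r ∈ ℤ_21 and a ∈ I: r·a ∈ I? No  [counterexample: r=2, a=7, r·a mod 21 = 14 ∉ I]

No, I is not an ideal of ℤ_21


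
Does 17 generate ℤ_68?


g generates ℤ_n iff gcd(g, n) = 1
gcd(17, 68) = 17
Since gcd = 17 ≠ 1, ⟨17⟩ has order 4 < 68, so 17 is not a generator.

No, 17 does not generate ℤ_68


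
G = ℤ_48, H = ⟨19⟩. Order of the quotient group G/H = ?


|⟨19⟩| = n / gcd(19, 48) = 48 / 1 = 48
H is normal (ℤ_48 is abelian).
|G/H| = |G| / |H| = 48 / 48 = 1

|G/H| = 1


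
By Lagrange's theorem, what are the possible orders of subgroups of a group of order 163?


Lagrange's theorem: |H| divides |G|
|G| = 163
Divisors of 163: 1, 163

Possible subgroup orders: {1, 163}


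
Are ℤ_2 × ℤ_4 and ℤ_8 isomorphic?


Comparing ℤ_2 × ℤ_4 and ℤ_8:
gcd(2,4) = 2 ≠ 1. Max element order in ℤ_2×ℤ_4 is lcm(2,4) = 4 < 8, so it has no element of order 8

No, ℤ_2 × ℤ_4 ≇ ℤ_8


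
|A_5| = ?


|A_n| = n!/2 (even permutations)
|A_5| = 5!/2 = 120/2 = 60

|A_5| = 60


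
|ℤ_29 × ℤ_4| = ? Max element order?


|ℤ_29 × ℤ_4| = 29 × 4 = 116
Max element order = lcm(29,4) = 116
Cyclic? Yes (gcd=1)

|ℤ_29×ℤ_4| = 116, max element order = 116


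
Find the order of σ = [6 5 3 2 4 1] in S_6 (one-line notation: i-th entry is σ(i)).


Cycle decomposition: (1 6) (2 5 4)
Cycle lengths: 2, 3
Order = lcm(2, 3) = 6

ord(σ) = 6


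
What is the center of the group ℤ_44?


Z(G) = {g ∈ G | gx = xg for all x ∈ G}
ℤ_44 is abelian, so Z(G) = G

Z(ℤ_44) = ℤ_44


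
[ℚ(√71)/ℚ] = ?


√71 has minimal polynomial x² - 71 (irreducible over ℚ since 71 is squarefree)

[ℚ(√71)/ℚ] = 2


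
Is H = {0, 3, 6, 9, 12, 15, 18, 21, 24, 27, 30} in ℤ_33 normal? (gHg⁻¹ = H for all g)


H = {0, 3, 6, 9, 12, 15, 18, 21, 24, 27, 30} in ℤ_33
ℤ_33 is abelian; every subgroup of an abelian group is normal

Yes, normal subgroup


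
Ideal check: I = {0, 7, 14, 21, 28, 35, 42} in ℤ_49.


Check ideal conditions for I = {0, 7, 14, 21, 28, 35, 42} in ℤ_49:
(1) I is an additive subgroup? Yes
(2) For r ∈ ℤ_49 and a ∈ I: r·a ∈ I? Yes

Yes, I is an ideal of ℤ_49


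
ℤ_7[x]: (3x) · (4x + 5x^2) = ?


Expand and collect like terms; reduce coefficients mod 7:
x^0: 0·0 = 0 ≡ 0 (mod 7)
x^1: 0·4 + 3·0 = 0 ≡ 0 (mod 7)
x^2: 0·5 + 3·4 = 12 ≡ 5 (mod 7)
x^3: 3·5 = 15 ≡ 1 (mod 7)
Result: 5x^2 + x^3

f · g = 5x^2 + x^3


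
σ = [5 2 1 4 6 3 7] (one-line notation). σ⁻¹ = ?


To find σ⁻¹, swap domain and range:
σ(1) = 5 → σ⁻¹(5) = 1
σ(2) = 2 → σ⁻¹(2) = 2
σ(3) = 1 → σ⁻¹(1) = 3
σ(4) = 4 → σ⁻¹(4) = 4
σ(5) = 6 → σ⁻¹(6) = 5
σ(6) = 3 → σ⁻¹(3) = 6
σ(7) = 7 → σ⁻¹(7) = 7

σ⁻¹ = [3 2 6 4 1 5 7]


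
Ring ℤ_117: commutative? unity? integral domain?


ℤ_117 is a commutative ring with unity 1; 117 = 3×39 is composite, so 3·39 ≡ 0 gives zero divisors (not an integral domain)
Commutative: Yes
Integral domain: No
Has unity: Yes

ℤ_117: Commutative=Yes, Unity=Yes


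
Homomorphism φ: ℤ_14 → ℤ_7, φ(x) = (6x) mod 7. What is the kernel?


Kernel = preimage of identity
ker(φ) = {x ∈ ℤ_14 : 6x ≡ 0 (mod 7)}. Since 7 | 14, φ is well-defined. The kernel is the cyclic subgroup ⟨7⟩ of ℤ_14 (order 2), i.e. {0, 7}

ker(φ) = {0, 7}


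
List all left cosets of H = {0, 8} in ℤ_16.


H = {0, 8}, |H| = 2
Number of cosets = |G|/|H| = 16/2 = 8
0 + H = {0, 8}
1 + H = {1, 9}
2 + H = {2, 10}
3 + H = {3, 11}
4 + H = {4, 12}
5 + H = {5, 13}
6 + H = {6, 14}
7 + H = {7, 15}

Cosets: 0+H={0,8}; 1+H={1,9}; 2+H={2,10}; 3+H={3,11}; 4+H={4,12}; 5+H={5,13}; 6+H={6,14}; 7+H={7,15}
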